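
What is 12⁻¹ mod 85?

gcd(85, 12) = 1.
By Bézout, 12·(-7) + 85·(1) = 1.
So 12·-7 ≡ 1 (mod 85), and -7 mod 85 = 78.

78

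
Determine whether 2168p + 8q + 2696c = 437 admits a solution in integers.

gcd(2168, 8) = 8.
gcd(8, 2696) = 8.
8 does not divide 437 (remainder 5), so no integer solutions.

no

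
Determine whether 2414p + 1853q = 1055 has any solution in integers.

no

gcd(2414, 1853) = 17.
17 does not divide 1055 (remainder 1), so no integer solutions.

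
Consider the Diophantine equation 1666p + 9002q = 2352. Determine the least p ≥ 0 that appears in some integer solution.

304

gcd(9002, 1666):
  9002 = 5×1666 + 672
  1666 = 2×672 + 322
  672 = 2×322 + 28
  322 = 11×28 + 14
  28 = 2×14
so gcd(9002, 1666) = 14.
14 divides 2352, so solutions exist.
Back-substitute for Bézout coefficients:
  14 = 322 - 11×28
  ... = 1666×(308) + 9002×(-57)
Scale by 2352/14 = 168: (p₀, q₀) = (51744, -9576).
General solution: p = 51744 + 643t, q = -9576 - 119t for integer t.
p ≥ 0: smallest is 51744 mod 643 = 304 (at t = -80), with q = -56.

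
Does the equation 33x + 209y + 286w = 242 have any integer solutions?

yes

gcd(209, 33) = 11.
gcd(11, 286) = 11.
11 divides 242, so integer solutions exist.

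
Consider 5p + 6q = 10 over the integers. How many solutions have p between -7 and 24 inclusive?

gcd(6, 5):
  6 = 1·5 + 1
  5 = 5·1
so gcd(6, 5) = 1.
Back-substitute for Bézout coefficients:
  1 = 6 - 1·5
  ... = 5·(-1) + 6·(1)
Scale by 10: particular solution (-10, 10); reduce p mod 6: (2, 0).
General solution: p = 2 + 6t, q = 0 - 5t for integer t.
-7 ≤ 2 + 6t ≤ 24 gives t ∈ [-1, 3], which is 5 values.

5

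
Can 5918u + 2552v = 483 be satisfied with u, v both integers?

no

gcd(5918, 2552) = 22  (5918 = 2·2552 + 814, 2552 = 3·814 + 110, 814 = 7·110 + 44, 110 = 2·44 + 22, 44 = 2·22).
22 does not divide 483 (remainder 21), so no integer solutions.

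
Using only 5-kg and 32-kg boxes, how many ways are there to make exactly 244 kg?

Need nonnegative integers with 5j + 32k = 244.
gcd(5, 32) = 1, and 5·(13) + 32·(-2) = 1.
So (j₀, k₀) = (3172, -488); general j = 3172 + 32t, k = -488 - 5t.
j ≥ 0 ⇒ t ≥ -99; k ≥ 0 ⇒ t ≤ -98. That's 2 values of t.

2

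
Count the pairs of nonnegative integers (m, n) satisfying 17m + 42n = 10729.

15

gcd(42, 17):
  42 = 2×17 + 8
  17 = 2×8 + 1
  8 = 8×1
so gcd(42, 17) = 1.
Back-substitute for Bézout coefficients:
  1 = 17 - 2×8
  ... = 17×(5) + 42×(-2)
Scale by 10729: one solution is (53645, -21458). Reduce m mod 42: (11, 251).
General: m = 11 + 42t, n = 251 - 17t.
m ≥ 0 ⇒ t ≥ 0; n ≥ 0 ⇒ t ≤ 14. So t ∈ [0, 14]: 15 solutions.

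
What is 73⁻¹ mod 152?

25

gcd(152, 73) = 1  (152 = 2·73 + 6, 73 = 12·6 + 1, 6 = 6·1).
Back-substituting, 73·(25) + 152·(-12) = 1.
So 73·25 ≡ 1 (mod 152), and 25 mod 152 = 25.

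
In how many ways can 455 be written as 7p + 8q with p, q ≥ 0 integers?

gcd(8, 7):
  8 = 1×7 + 1
  7 = 7×1
so gcd(8, 7) = 1.
Back-substitute for Bézout coefficients:
  1 = 8 - 1×7
  ... = 7×(-1) + 8×(1)
Scale by 455: one solution is (-455, 455). Reduce p mod 8: (1, 56).
General: p = 1 + 8t, q = 56 - 7t.
p ≥ 0 ⇒ t ≥ 0; q ≥ 0 ⇒ t ≤ 8. So t ∈ [0, 8]: 9 solutions.

9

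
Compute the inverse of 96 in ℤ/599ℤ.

156

gcd(599, 96):
  599 = 6×96 + 23
  96 = 4×23 + 4
  23 = 5×4 + 3
  4 = 1×3 + 1
  3 = 3×1
so gcd(599, 96) = 1.
Back-substitute for Bézout coefficients:
  1 = 4 - 1×3
  ... = 96×(156) + 599×(-25)
So 96×156 ≡ 1 (mod 599), and 156 mod 599 = 156.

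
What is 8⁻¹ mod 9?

gcd(9, 8):
  9 = 1·8 + 1
  8 = 8·1
so gcd(9, 8) = 1.
Back-substitute for Bézout coefficients:
  1 = 9 - 1·8
  ... = 8·(-1) + 9·(1)
So 8·-1 ≡ 1 (mod 9), and -1 mod 9 = 8.

8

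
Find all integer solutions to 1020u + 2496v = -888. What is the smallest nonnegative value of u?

190

gcd(2496, 1020):
  2496 = 2·1020 + 456
  1020 = 2·456 + 108
  456 = 4·108 + 24
  108 = 4·24 + 12
  24 = 2·12
so gcd(2496, 1020) = 12.
12 divides -888, so solutions exist.
Back-substitute for Bézout coefficients:
  12 = 108 - 4·24
  ... = 1020·(93) + 2496·(-38)
Scale by -888/12 = -74: (u₀, v₀) = (-6882, 2812).
General solution: u = -6882 + 208t, v = 2812 - 85t for integer t.
u ≥ 0: smallest is -6882 mod 208 = 190 (at t = 34), with v = -78.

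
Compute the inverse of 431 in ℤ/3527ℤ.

491

gcd(3527, 431) = 1.
By Bézout, 431·(491) + 3527·(-60) = 1.
So 431·491 ≡ 1 (mod 3527), and 491 mod 3527 = 491.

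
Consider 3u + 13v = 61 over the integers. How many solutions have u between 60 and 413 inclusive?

gcd(13, 3) = 1  (13 = 4×3 + 1, 3 = 3×1).
Back-substituting, 3×(-4) + 13×(1) = 1.
Scale by 61: particular solution (-244, 61); reduce u mod 13: (3, 4).
General solution: u = 3 + 13t, v = 4 - 3t for integer t.
60 ≤ 3 + 13t ≤ 413 gives t ∈ [5, 31], which is 27 values.

27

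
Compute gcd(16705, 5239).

gcd(16705, 5239):
  16705 = 3×5239 + 988
  5239 = 5×988 + 299
  988 = 3×299 + 91
  299 = 3×91 + 26
  91 = 3×26 + 13
  26 = 2×13
so gcd(16705, 5239) = 13.

13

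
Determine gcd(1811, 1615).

1

gcd(1811, 1615):
  1811 = 1*1615 + 196
  1615 = 8*196 + 47
  196 = 4*47 + 8
  47 = 5*8 + 7
  8 = 1*7 + 1
  7 = 7*1
so gcd(1811, 1615) = 1.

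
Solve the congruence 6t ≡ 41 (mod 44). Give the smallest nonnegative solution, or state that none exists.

no solution

gcd(44, 6):
  44 = 7×6 + 2
  6 = 3×2
so gcd(44, 6) = 2.
2 does not divide 41, so the congruence has no solution.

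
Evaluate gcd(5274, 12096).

18

gcd(12096, 5274):
  12096 = 2·5274 + 1548
  5274 = 3·1548 + 630
  1548 = 2·630 + 288
  630 = 2·288 + 54
  288 = 5·54 + 18
  54 = 3·18
so gcd(12096, 5274) = 18.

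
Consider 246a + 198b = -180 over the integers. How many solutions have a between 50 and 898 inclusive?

gcd(246, 198) = 6.
By Bézout, 246·(-4) + 198·(5) = 6.
Particular solution: (21, -27).
General solution: a = 21 + 33t, b = -27 - 41t for integer t.
50 ≤ 21 + 33t ≤ 898 gives t ∈ [1, 26], which is 26 values.

26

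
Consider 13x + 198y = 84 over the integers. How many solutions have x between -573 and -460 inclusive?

gcd(198, 13):
  198 = 15·13 + 3
  13 = 4·3 + 1
  3 = 3·1
so gcd(198, 13) = 1.
Back-substitute for Bézout coefficients:
  1 = 13 - 4·3
  ... = 13·(61) + 198·(-4)
Scale by 84: particular solution (5124, -336); reduce x mod 198: (174, -11).
General solution: x = 174 + 198t, y = -11 - 13t for integer t.
-573 ≤ 174 + 198t ≤ -460 gives t ∈ [-3, -4], which is 0 values.

0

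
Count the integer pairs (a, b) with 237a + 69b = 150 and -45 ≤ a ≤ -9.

gcd(237, 69) = 3  (237 = 3·69 + 30, 69 = 2·30 + 9, 30 = 3·9 + 3, 9 = 3·3).
Back-substituting, 237·(7) + 69·(-24) = 3.
Scale by 50: particular solution (350, -1200); reduce a mod 23: (5, -15).
General solution: a = 5 + 23t, b = -15 - 79t for integer t.
-45 ≤ 5 + 23t ≤ -9 gives t ∈ [-2, -1], which is 2 values.

2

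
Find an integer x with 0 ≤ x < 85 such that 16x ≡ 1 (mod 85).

16

gcd(85, 16):
  85 = 5*16 + 5
  16 = 3*5 + 1
  5 = 5*1
so gcd(85, 16) = 1.
Back-substitute for Bézout coefficients:
  1 = 16 - 3*5
  ... = 16*(16) + 85*(-3)
So 16*16 ≡ 1 (mod 85), and 16 mod 85 = 16.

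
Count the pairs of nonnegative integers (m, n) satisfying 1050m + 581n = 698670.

gcd(1050, 581):
  1050 = 1*581 + 469
  581 = 1*469 + 112
  469 = 4*112 + 21
  112 = 5*21 + 7
  21 = 3*7
so gcd(1050, 581) = 7.
Back-substitute for Bézout coefficients:
  7 = 112 - 5*21
  ... = 1050*(-26) + 581*(47)
Scale by 99810: one solution is (-2595060, 4691070). Reduce m mod 83: (18, 1170).
General: m = 18 + 83t, n = 1170 - 150t.
m ≥ 0 ⇒ t ≥ 0; n ≥ 0 ⇒ t ≤ 7. So t ∈ [0, 7]: 8 solutions.

8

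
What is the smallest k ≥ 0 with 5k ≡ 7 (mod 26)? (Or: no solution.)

17

gcd(26, 5) = 1  (26 = 5*5 + 1, 5 = 5*1).
1 divides 7, so solutions exist.
Back-substituting, 5*(-5) + 26*(1) = 1.
So 5*(-5) ≡ 1 (mod 26); multiply by 7: k ≡ -35 (mod 26).
Smallest nonnegative: k = -35 mod 26 = 17.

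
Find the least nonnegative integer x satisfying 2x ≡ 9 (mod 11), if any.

gcd(11, 2) = 1  (11 = 5×2 + 1, 2 = 2×1).
1 divides 9, so solutions exist.
Back-substituting, 2×(-5) + 11×(1) = 1.
So 2×(-5) ≡ 1 (mod 11); multiply by 9: x ≡ -45 (mod 11).
Smallest nonnegative: x = -45 mod 11 = 10.

10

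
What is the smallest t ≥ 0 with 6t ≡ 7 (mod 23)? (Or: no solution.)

gcd(23, 6) = 1  (23 = 3*6 + 5, 6 = 1*5 + 1, 5 = 5*1).
1 divides 7, so solutions exist.
Back-substituting, 6*(4) + 23*(-1) = 1.
So 6*(4) ≡ 1 (mod 23); multiply by 7: t ≡ 28 (mod 23).
Smallest nonnegative: t = 28 mod 23 = 5.

5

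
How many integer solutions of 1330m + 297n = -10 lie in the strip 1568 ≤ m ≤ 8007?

gcd(1330, 297) = 1.
By Bézout, 1330×(-23) + 297×(103) = 1.
Particular solution: (230, -1030).
General solution: m = 230 + 297t, n = -1030 - 1330t for integer t.
1568 ≤ 230 + 297t ≤ 8007 gives t ∈ [5, 26], which is 22 values.

22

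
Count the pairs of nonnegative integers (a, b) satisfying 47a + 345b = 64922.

4

gcd(345, 47) = 1.
By Bézout, 47×(-22) + 345×(3) = 1.
One solution: (16, 186).
General: a = 16 + 345t, b = 186 - 47t.
a ≥ 0 ⇒ t ≥ 0; b ≥ 0 ⇒ t ≤ 3. So t ∈ [0, 3]: 4 solutions.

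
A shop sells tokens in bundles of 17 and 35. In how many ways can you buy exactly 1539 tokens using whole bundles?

Need nonnegative integers with 17j + 35k = 1539.
gcd(17, 35) = 1, and 17·(-2) + 35·(1) = 1.
So (j₀, k₀) = (-3078, 1539); general j = -3078 + 35t, k = 1539 - 17t.
j ≥ 0 ⇒ t ≥ 88; k ≥ 0 ⇒ t ≤ 90. That's 3 values of t.

3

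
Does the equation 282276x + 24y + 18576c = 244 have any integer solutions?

gcd(282276, 24) = 12  (282276 = 11761×24 + 12, 24 = 2×12).
gcd(12, 18576) = 12.
12 does not divide 244 (remainder 4), so no integer solutions.

no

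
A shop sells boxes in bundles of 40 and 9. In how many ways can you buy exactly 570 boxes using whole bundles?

2

Need nonnegative integers with 40j + 9k = 570.
gcd(40, 9) = 1, and 40·(-2) + 9·(9) = 1.
So (j₀, k₀) = (-1140, 5130); general j = -1140 + 9t, k = 5130 - 40t.
j ≥ 0 ⇒ t ≥ 127; k ≥ 0 ⇒ t ≤ 128. That's 2 values of t.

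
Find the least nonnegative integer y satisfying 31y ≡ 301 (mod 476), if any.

455

gcd(476, 31) = 1  (476 = 15·31 + 11, 31 = 2·11 + 9, 11 = 1·9 + 2, 9 = 4·2 + 1, 2 = 2·1).
1 divides 301, so solutions exist.
Back-substituting, 31·(215) + 476·(-14) = 1.
So 31·(215) ≡ 1 (mod 476); multiply by 301: y ≡ 64715 (mod 476).
Smallest nonnegative: y = 64715 mod 476 = 455.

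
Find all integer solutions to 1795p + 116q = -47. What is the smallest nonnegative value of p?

gcd(1795, 116) = 1.
1 divides -47, so solutions exist.
By Bézout, 1795×(19) + 116×(-294) = 1.
Scale by -47/1 = -47: (p₀, q₀) = (-893, 13818).
General solution: p = -893 + 116t, q = 13818 - 1795t for integer t.
p ≥ 0: smallest is -893 mod 116 = 35 (at t = 8), with q = -542.

35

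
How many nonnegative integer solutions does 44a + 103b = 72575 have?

gcd(103, 44) = 1.
By Bézout, 44×(-7) + 103×(3) = 1.
One solution: (74, 673).
General: a = 74 + 103t, b = 673 - 44t.
a ≥ 0 ⇒ t ≥ 0; b ≥ 0 ⇒ t ≤ 15. So t ∈ [0, 15]: 16 solutions.

16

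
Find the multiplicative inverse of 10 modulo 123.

gcd(123, 10) = 1  (123 = 12·10 + 3, 10 = 3·3 + 1, 3 = 3·1).
Back-substituting, 10·(37) + 123·(-3) = 1.
So 10·37 ≡ 1 (mod 123), and 37 mod 123 = 37.

37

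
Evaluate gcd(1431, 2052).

gcd(2052, 1431):
  2052 = 1·1431 + 621
  1431 = 2·621 + 189
  621 = 3·189 + 54
  189 = 3·54 + 27
  54 = 2·27
so gcd(2052, 1431) = 27.

27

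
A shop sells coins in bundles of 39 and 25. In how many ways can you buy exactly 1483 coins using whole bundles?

Need nonnegative integers with 39j + 25k = 1483.
gcd(39, 25) = 1, and 39·(9) + 25·(-14) = 1.
So (j₀, k₀) = (13347, -20762); general j = 13347 + 25t, k = -20762 - 39t.
j ≥ 0 ⇒ t ≥ -533; k ≥ 0 ⇒ t ≤ -533. That's 1 value of t.

1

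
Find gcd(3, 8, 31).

gcd(8, 3) = 1  (8 = 2·3 + 2, 3 = 1·2 + 1, 2 = 2·1).
gcd(1, 31) = 1.

1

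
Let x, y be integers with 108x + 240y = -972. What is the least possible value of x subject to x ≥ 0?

gcd(240, 108) = 12.
12 divides -972, so solutions exist.
By Bézout, 108×(9) + 240×(-4) = 12.
Scale by -972/12 = -81: (x₀, y₀) = (-729, 324).
General solution: x = -729 + 20t, y = 324 - 9t for integer t.
x ≥ 0: smallest is -729 mod 20 = 11 (at t = 37), with y = -9.

11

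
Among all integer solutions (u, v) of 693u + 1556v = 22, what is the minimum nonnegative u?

494

gcd(1556, 693) = 1  (1556 = 2×693 + 170, 693 = 4×170 + 13, 170 = 13×13 + 1, 13 = 13×1).
1 divides 22, so solutions exist.
Back-substituting, 693×(-119) + 1556×(53) = 1.
Scale by 22/1 = 22: (u₀, v₀) = (-2618, 1166).
General solution: u = -2618 + 1556t, v = 1166 - 693t for integer t.
u ≥ 0: smallest is -2618 mod 1556 = 494 (at t = 2), with v = -220.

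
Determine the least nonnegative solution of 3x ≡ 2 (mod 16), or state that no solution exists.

6

gcd(16, 3) = 1  (16 = 5·3 + 1, 3 = 3·1).
1 divides 2, so solutions exist.
Back-substituting, 3·(-5) + 16·(1) = 1.
So 3·(-5) ≡ 1 (mod 16); multiply by 2: x ≡ -10 (mod 16).
Smallest nonnegative: x = -10 mod 16 = 6.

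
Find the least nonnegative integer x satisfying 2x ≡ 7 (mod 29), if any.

gcd(29, 2) = 1  (29 = 14·2 + 1, 2 = 2·1).
1 divides 7, so solutions exist.
Back-substituting, 2·(-14) + 29·(1) = 1.
So 2·(-14) ≡ 1 (mod 29); multiply by 7: x ≡ -98 (mod 29).
Smallest nonnegative: x = -98 mod 29 = 18.

18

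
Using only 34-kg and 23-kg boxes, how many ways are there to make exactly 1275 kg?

Need nonnegative integers with 34j + 23k = 1275.
gcd(34, 23) = 1, and 34·(-2) + 23·(3) = 1.
So (j₀, k₀) = (-2550, 3825); general j = -2550 + 23t, k = 3825 - 34t.
j ≥ 0 ⇒ t ≥ 111; k ≥ 0 ⇒ t ≤ 112. That's 2 values of t.

2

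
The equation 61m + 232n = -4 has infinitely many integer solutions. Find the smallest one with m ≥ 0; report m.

76

gcd(232, 61):
  232 = 3×61 + 49
  61 = 1×49 + 12
  49 = 4×12 + 1
  12 = 12×1
so gcd(232, 61) = 1.
1 divides -4, so solutions exist.
Back-substitute for Bézout coefficients:
  1 = 49 - 4×12
  ... = 61×(-19) + 232×(5)
Scale by -4/1 = -4: (m₀, n₀) = (76, -20).
General solution: m = 76 + 232t, n = -20 - 61t for integer t.
m ≥ 0: smallest is 76 mod 232 = 76 (at t = 0), with n = -20.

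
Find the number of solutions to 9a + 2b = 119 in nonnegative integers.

7

gcd(9, 2):
  9 = 4·2 + 1
  2 = 2·1
so gcd(9, 2) = 1.
Back-substitute for Bézout coefficients:
  1 = 9 - 4·2
  ... = 9·(1) + 2·(-4)
Scale by 119: one solution is (119, -476). Reduce a mod 2: (1, 55).
General: a = 1 + 2t, b = 55 - 9t.
a ≥ 0 ⇒ t ≥ 0; b ≥ 0 ⇒ t ≤ 6. So t ∈ [0, 6]: 7 solutions.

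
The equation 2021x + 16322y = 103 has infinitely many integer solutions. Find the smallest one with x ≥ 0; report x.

13455

gcd(16322, 2021):
  16322 = 8*2021 + 154
  2021 = 13*154 + 19
  154 = 8*19 + 2
  19 = 9*2 + 1
  2 = 2*1
so gcd(16322, 2021) = 1.
1 divides 103, so solutions exist.
Back-substitute for Bézout coefficients:
  1 = 19 - 9*2
  ... = 2021*(7737) + 16322*(-958)
Scale by 103/1 = 103: (x₀, y₀) = (796911, -98674).
General solution: x = 796911 + 16322t, y = -98674 - 2021t for integer t.
x ≥ 0: smallest is 796911 mod 16322 = 13455 (at t = -48), with y = -1666.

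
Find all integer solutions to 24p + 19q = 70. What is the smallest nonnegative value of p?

gcd(24, 19) = 1.
1 divides 70, so solutions exist.
By Bézout, 24*(4) + 19*(-5) = 1.
Scale by 70/1 = 70: (p₀, q₀) = (280, -350).
General solution: p = 280 + 19t, q = -350 - 24t for integer t.
p ≥ 0: smallest is 280 mod 19 = 14 (at t = -14), with q = -14.

14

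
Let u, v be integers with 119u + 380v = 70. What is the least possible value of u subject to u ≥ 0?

gcd(380, 119) = 1  (380 = 3×119 + 23, 119 = 5×23 + 4, 23 = 5×4 + 3, 4 = 1×3 + 1, 3 = 3×1).
1 divides 70, so solutions exist.
Back-substituting, 119×(99) + 380×(-31) = 1.
Scale by 70/1 = 70: (u₀, v₀) = (6930, -2170).
General solution: u = 6930 + 380t, v = -2170 - 119t for integer t.
u ≥ 0: smallest is 6930 mod 380 = 90 (at t = -18), with v = -28.

90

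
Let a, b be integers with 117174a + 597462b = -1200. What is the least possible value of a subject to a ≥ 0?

gcd(597462, 117174) = 6  (597462 = 5*117174 + 11592, 117174 = 10*11592 + 1254, 11592 = 9*1254 + 306, 1254 = 4*306 + 30, 306 = 10*30 + 6, 30 = 5*6).
6 divides -1200, so solutions exist.
Back-substituting, 117174*(-19534) + 597462*(3831) = 6.
Scale by -1200/6 = -200: (a₀, b₀) = (3906800, -766200).
General solution: a = 3906800 + 99577t, b = -766200 - 19529t for integer t.
a ≥ 0: smallest is 3906800 mod 99577 = 23297 (at t = -39), with b = -4569.

23297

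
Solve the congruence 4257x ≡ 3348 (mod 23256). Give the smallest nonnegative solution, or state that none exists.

gcd(23256, 4257):
  23256 = 5*4257 + 1971
  4257 = 2*1971 + 315
  1971 = 6*315 + 81
  315 = 3*81 + 72
  81 = 1*72 + 9
  72 = 8*9
so gcd(23256, 4257) = 9.
9 divides 3348, so solutions exist.
Back-substitute for Bézout coefficients:
  9 = 81 - 1*72
  ... = 4257*(-295) + 23256*(54)
So 4257*(-295) ≡ 9 (mod 23256); multiply by 372: x ≡ -109740 (mod 2584).
Smallest nonnegative: x = -109740 mod 2584 = 1372.

1372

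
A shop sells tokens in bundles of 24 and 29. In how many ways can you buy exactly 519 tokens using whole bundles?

1

Need nonnegative integers with 24j + 29k = 519.
gcd(24, 29) = 1, and 24·(-6) + 29·(5) = 1.
So (j₀, k₀) = (-3114, 2595); general j = -3114 + 29t, k = 2595 - 24t.
j ≥ 0 ⇒ t ≥ 108; k ≥ 0 ⇒ t ≤ 108. That's 1 value of t.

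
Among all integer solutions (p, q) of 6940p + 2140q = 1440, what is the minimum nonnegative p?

11

gcd(6940, 2140) = 20  (6940 = 3×2140 + 520, 2140 = 4×520 + 60, 520 = 8×60 + 40, 60 = 1×40 + 20, 40 = 2×20).
20 divides 1440, so solutions exist.
Back-substituting, 6940×(-37) + 2140×(120) = 20.
Scale by 1440/20 = 72: (p₀, q₀) = (-2664, 8640).
General solution: p = -2664 + 107t, q = 8640 - 347t for integer t.
p ≥ 0: smallest is -2664 mod 107 = 11 (at t = 25), with q = -35.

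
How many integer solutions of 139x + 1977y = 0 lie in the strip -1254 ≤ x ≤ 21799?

gcd(1977, 139):
  1977 = 14·139 + 31
  139 = 4·31 + 15
  31 = 2·15 + 1
  15 = 15·1
so gcd(1977, 139) = 1.
Back-substitute for Bézout coefficients:
  1 = 31 - 2·15
  ... = 139·(-128) + 1977·(9)
Scale by 0: particular solution (0, 0); reduce x mod 1977: (0, 0).
General solution: x = 0 + 1977t, y = 0 - 139t for integer t.
-1254 ≤ 0 + 1977t ≤ 21799 gives t ∈ [0, 11], which is 12 values.

12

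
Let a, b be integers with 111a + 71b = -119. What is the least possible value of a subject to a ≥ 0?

gcd(111, 71):
  111 = 1·71 + 40
  71 = 1·40 + 31
  40 = 1·31 + 9
  31 = 3·9 + 4
  9 = 2·4 + 1
  4 = 4·1
so gcd(111, 71) = 1.
1 divides -119, so solutions exist.
Back-substitute for Bézout coefficients:
  1 = 9 - 2·4
  ... = 111·(16) + 71·(-25)
Scale by -119/1 = -119: (a₀, b₀) = (-1904, 2975).
General solution: a = -1904 + 71t, b = 2975 - 111t for integer t.
a ≥ 0: smallest is -1904 mod 71 = 13 (at t = 27), with b = -22.

13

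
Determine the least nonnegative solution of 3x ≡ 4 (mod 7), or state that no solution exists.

gcd(7, 3):
  7 = 2*3 + 1
  3 = 3*1
so gcd(7, 3) = 1.
1 divides 4, so solutions exist.
Back-substitute for Bézout coefficients:
  1 = 7 - 2*3
  ... = 3*(-2) + 7*(1)
So 3*(-2) ≡ 1 (mod 7); multiply by 4: x ≡ -8 (mod 7).
Smallest nonnegative: x = -8 mod 7 = 6.

6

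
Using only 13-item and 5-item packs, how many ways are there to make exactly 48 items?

Need nonnegative integers with 13j + 5k = 48.
gcd(13, 5) = 1, and 13·(2) + 5·(-5) = 1.
So (j₀, k₀) = (96, -240); general j = 96 + 5t, k = -240 - 13t.
j ≥ 0 ⇒ t ≥ -19; k ≥ 0 ⇒ t ≤ -19. That's 1 value of t.

1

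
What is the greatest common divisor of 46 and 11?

1

gcd(46, 11) = 1  (46 = 4·11 + 2, 11 = 5·2 + 1, 2 = 2·1).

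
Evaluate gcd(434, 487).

1

gcd(487, 434):
  487 = 1×434 + 53
  434 = 8×53 + 10
  53 = 5×10 + 3
  10 = 3×3 + 1
  3 = 3×1
so gcd(487, 434) = 1.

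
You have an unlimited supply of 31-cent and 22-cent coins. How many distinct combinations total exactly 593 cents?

Need nonnegative integers with 31j + 22k = 593.
gcd(31, 22) = 1, and 31·(5) + 22·(-7) = 1.
So (j₀, k₀) = (2965, -4151); general j = 2965 + 22t, k = -4151 - 31t.
j ≥ 0 ⇒ t ≥ -134; k ≥ 0 ⇒ t ≤ -134. That's 1 value of t.

1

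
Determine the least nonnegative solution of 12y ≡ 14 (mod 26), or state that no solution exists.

gcd(26, 12) = 2.
2 divides 14, so solutions exist.
By Bézout, 12·(-2) + 26·(1) = 2.
So 12·(-2) ≡ 2 (mod 26); multiply by 7: y ≡ -14 (mod 13).
Smallest nonnegative: y = -14 mod 13 = 12.

12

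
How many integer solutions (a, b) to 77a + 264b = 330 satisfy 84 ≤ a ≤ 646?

24

gcd(264, 77):
  264 = 3·77 + 33
  77 = 2·33 + 11
  33 = 3·11
so gcd(264, 77) = 11.
Back-substitute for Bézout coefficients:
  11 = 77 - 2·33
  ... = 77·(7) + 264·(-2)
Scale by 30: particular solution (210, -60); reduce a mod 24: (18, -4).
General solution: a = 18 + 24t, b = -4 - 7t for integer t.
84 ≤ 18 + 24t ≤ 646 gives t ∈ [3, 26], which is 24 values.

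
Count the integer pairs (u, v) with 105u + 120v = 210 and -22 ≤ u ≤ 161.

23

gcd(120, 105) = 15.
By Bézout, 105×(-1) + 120×(1) = 15.
Particular solution: (2, 0).
General solution: u = 2 + 8t, v = 0 - 7t for integer t.
-22 ≤ 2 + 8t ≤ 161 gives t ∈ [-3, 19], which is 23 values.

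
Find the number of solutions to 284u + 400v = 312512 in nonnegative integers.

gcd(400, 284) = 4  (400 = 1·284 + 116, 284 = 2·116 + 52, 116 = 2·52 + 12, 52 = 4·12 + 4, 12 = 3·4).
Back-substituting, 284·(31) + 400·(-22) = 4.
Scale by 78128: one solution is (2421968, -1718816). Reduce u mod 100: (68, 733).
General: u = 68 + 100t, v = 733 - 71t.
u ≥ 0 ⇒ t ≥ 0; v ≥ 0 ⇒ t ≤ 10. So t ∈ [0, 10]: 11 solutions.

11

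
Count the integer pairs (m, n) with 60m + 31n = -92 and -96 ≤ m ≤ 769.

28

gcd(60, 31) = 1.
By Bézout, 60·(15) + 31·(-29) = 1.
Particular solution: (15, -32).
General solution: m = 15 + 31t, n = -32 - 60t for integer t.
-96 ≤ 15 + 31t ≤ 769 gives t ∈ [-3, 24], which is 28 values.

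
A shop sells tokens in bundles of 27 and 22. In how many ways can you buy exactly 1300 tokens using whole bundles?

2

Need nonnegative integers with 27j + 22k = 1300.
gcd(27, 22) = 1, and 27·(9) + 22·(-11) = 1.
So (j₀, k₀) = (11700, -14300); general j = 11700 + 22t, k = -14300 - 27t.
j ≥ 0 ⇒ t ≥ -531; k ≥ 0 ⇒ t ≤ -530. That's 2 values of t.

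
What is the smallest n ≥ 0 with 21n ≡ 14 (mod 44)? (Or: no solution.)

gcd(44, 21) = 1.
1 divides 14, so solutions exist.
By Bézout, 21*(21) + 44*(-10) = 1.
So 21*(21) ≡ 1 (mod 44); multiply by 14: n ≡ 294 (mod 44).
Smallest nonnegative: n = 294 mod 44 = 30.

30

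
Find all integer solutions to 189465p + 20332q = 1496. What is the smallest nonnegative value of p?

672

gcd(189465, 20332):
  189465 = 9*20332 + 6477
  20332 = 3*6477 + 901
  6477 = 7*901 + 170
  901 = 5*170 + 51
  170 = 3*51 + 17
  51 = 3*17
so gcd(189465, 20332) = 17.
17 divides 1496, so solutions exist.
Back-substitute for Bézout coefficients:
  17 = 170 - 3*51
  ... = 189465*(361) + 20332*(-3364)
Scale by 1496/17 = 88: (p₀, q₀) = (31768, -296032).
General solution: p = 31768 + 1196t, q = -296032 - 11145t for integer t.
p ≥ 0: smallest is 31768 mod 1196 = 672 (at t = -26), with q = -6262.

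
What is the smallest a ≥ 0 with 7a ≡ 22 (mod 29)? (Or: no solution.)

gcd(29, 7):
  29 = 4×7 + 1
  7 = 7×1
so gcd(29, 7) = 1.
1 divides 22, so solutions exist.
Back-substitute for Bézout coefficients:
  1 = 29 - 4×7
  ... = 7×(-4) + 29×(1)
So 7×(-4) ≡ 1 (mod 29); multiply by 22: a ≡ -88 (mod 29).
Smallest nonnegative: a = -88 mod 29 = 28.

28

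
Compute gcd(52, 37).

gcd(52, 37):
  52 = 1·37 + 15
  37 = 2·15 + 7
  15 = 2·7 + 1
  7 = 7·1
so gcd(52, 37) = 1.

1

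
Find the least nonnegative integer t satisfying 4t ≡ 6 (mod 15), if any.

9

gcd(15, 4):
  15 = 3×4 + 3
  4 = 1×3 + 1
  3 = 3×1
so gcd(15, 4) = 1.
1 divides 6, so solutions exist.
Back-substitute for Bézout coefficients:
  1 = 4 - 1×3
  ... = 4×(4) + 15×(-1)
So 4×(4) ≡ 1 (mod 15); multiply by 6: t ≡ 24 (mod 15).
Smallest nonnegative: t = 24 mod 15 = 9.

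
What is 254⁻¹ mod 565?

gcd(565, 254) = 1.
By Bézout, 254×(109) + 565×(-49) = 1.
So 254×109 ≡ 1 (mod 565), and 109 mod 565 = 109.

109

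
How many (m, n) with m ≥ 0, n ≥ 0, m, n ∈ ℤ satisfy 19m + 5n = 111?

gcd(19, 5):
  19 = 3×5 + 4
  5 = 1×4 + 1
  4 = 4×1
so gcd(19, 5) = 1.
Back-substitute for Bézout coefficients:
  1 = 5 - 1×4
  ... = 19×(-1) + 5×(4)
Scale by 111: one solution is (-111, 444). Reduce m mod 5: (4, 7).
General: m = 4 + 5t, n = 7 - 19t.
m ≥ 0 ⇒ t ≥ 0; n ≥ 0 ⇒ t ≤ 0. So t ∈ [0, 0]: 1 solution.

1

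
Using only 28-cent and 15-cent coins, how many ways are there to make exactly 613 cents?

Need nonnegative integers with 28j + 15k = 613.
gcd(28, 15) = 1, and 28·(7) + 15·(-13) = 1.
So (j₀, k₀) = (4291, -7969); general j = 4291 + 15t, k = -7969 - 28t.
j ≥ 0 ⇒ t ≥ -286; k ≥ 0 ⇒ t ≤ -285. That's 2 values of t.

2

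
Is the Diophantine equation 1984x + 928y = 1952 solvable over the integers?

gcd(1984, 928) = 32.
32 divides 1952, so integer solutions exist.

yes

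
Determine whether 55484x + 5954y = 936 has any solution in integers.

gcd(55484, 5954) = 26.
26 divides 936, so integer solutions exist.

yes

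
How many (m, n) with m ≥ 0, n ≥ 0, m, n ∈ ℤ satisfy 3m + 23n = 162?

gcd(23, 3) = 1.
By Bézout, 3*(8) + 23*(-1) = 1.
One solution: (8, 6).
General: m = 8 + 23t, n = 6 - 3t.
m ≥ 0 ⇒ t ≥ 0; n ≥ 0 ⇒ t ≤ 2. So t ∈ [0, 2]: 3 solutions.

3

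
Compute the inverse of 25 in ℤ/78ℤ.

gcd(78, 25) = 1.
By Bézout, 25·(25) + 78·(-8) = 1.
So 25·25 ≡ 1 (mod 78), and 25 mod 78 = 25.

25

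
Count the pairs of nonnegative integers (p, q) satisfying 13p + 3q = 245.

6

gcd(13, 3) = 1  (13 = 4×3 + 1, 3 = 3×1).
Back-substituting, 13×(1) + 3×(-4) = 1.
Scale by 245: one solution is (245, -980). Reduce p mod 3: (2, 73).
General: p = 2 + 3t, q = 73 - 13t.
p ≥ 0 ⇒ t ≥ 0; q ≥ 0 ⇒ t ≤ 5. So t ∈ [0, 5]: 6 solutions.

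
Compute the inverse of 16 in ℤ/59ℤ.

gcd(59, 16) = 1.
By Bézout, 16·(-11) + 59·(3) = 1.
So 16·-11 ≡ 1 (mod 59), and -11 mod 59 = 48.

48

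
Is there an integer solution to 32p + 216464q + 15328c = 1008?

yes

gcd(216464, 32) = 16  (216464 = 6764·32 + 16, 32 = 2·16).
gcd(16, 15328) = 16.
16 divides 1008, so integer solutions exist.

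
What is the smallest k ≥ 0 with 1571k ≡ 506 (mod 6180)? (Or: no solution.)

3466

gcd(6180, 1571) = 1.
1 divides 506, so solutions exist.
By Bézout, 1571×(-1129) + 6180×(287) = 1.
So 1571×(-1129) ≡ 1 (mod 6180); multiply by 506: k ≡ -571274 (mod 6180).
Smallest nonnegative: k = -571274 mod 6180 = 3466.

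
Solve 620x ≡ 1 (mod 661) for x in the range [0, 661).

532

gcd(661, 620) = 1.
By Bézout, 620·(-129) + 661·(121) = 1.
So 620·-129 ≡ 1 (mod 661), and -129 mod 661 = 532.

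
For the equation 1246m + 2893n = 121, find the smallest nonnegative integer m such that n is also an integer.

gcd(2893, 1246):
  2893 = 2*1246 + 401
  1246 = 3*401 + 43
  401 = 9*43 + 14
  43 = 3*14 + 1
  14 = 14*1
so gcd(2893, 1246) = 1.
1 divides 121, so solutions exist.
Back-substitute for Bézout coefficients:
  1 = 43 - 3*14
  ... = 1246*(202) + 2893*(-87)
Scale by 121/1 = 121: (m₀, n₀) = (24442, -10527).
General solution: m = 24442 + 2893t, n = -10527 - 1246t for integer t.
m ≥ 0: smallest is 24442 mod 2893 = 1298 (at t = -8), with n = -559.

1298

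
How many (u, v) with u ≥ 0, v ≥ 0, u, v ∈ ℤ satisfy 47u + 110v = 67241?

13

gcd(110, 47):
  110 = 2·47 + 16
  47 = 2·16 + 15
  16 = 1·15 + 1
  15 = 15·1
so gcd(110, 47) = 1.
Back-substitute for Bézout coefficients:
  1 = 16 - 1·15
  ... = 47·(-7) + 110·(3)
Scale by 67241: one solution is (-470687, 201723). Reduce u mod 110: (3, 610).
General: u = 3 + 110t, v = 610 - 47t.
u ≥ 0 ⇒ t ≥ 0; v ≥ 0 ⇒ t ≤ 12. So t ∈ [0, 12]: 13 solutions.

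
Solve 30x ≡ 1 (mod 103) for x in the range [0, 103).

79

gcd(103, 30) = 1  (103 = 3*30 + 13, 30 = 2*13 + 4, 13 = 3*4 + 1, 4 = 4*1).
Back-substituting, 30*(-24) + 103*(7) = 1.
So 30*-24 ≡ 1 (mod 103), and -24 mod 103 = 79.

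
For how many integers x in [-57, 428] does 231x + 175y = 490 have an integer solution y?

19

gcd(231, 175) = 7.
By Bézout, 231·(-3) + 175·(4) = 7.
Particular solution: (15, -17).
General solution: x = 15 + 25t, y = -17 - 33t for integer t.
-57 ≤ 15 + 25t ≤ 428 gives t ∈ [-2, 16], which is 19 values.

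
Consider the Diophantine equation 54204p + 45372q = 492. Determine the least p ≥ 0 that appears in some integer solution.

gcd(54204, 45372):
  54204 = 1·45372 + 8832
  45372 = 5·8832 + 1212
  8832 = 7·1212 + 348
  1212 = 3·348 + 168
  348 = 2·168 + 12
  168 = 14·12
so gcd(54204, 45372) = 12.
12 divides 492, so solutions exist.
Back-substitute for Bézout coefficients:
  12 = 348 - 2·168
  ... = 54204·(262) + 45372·(-313)
Scale by 492/12 = 41: (p₀, q₀) = (10742, -12833).
General solution: p = 10742 + 3781t, q = -12833 - 4517t for integer t.
p ≥ 0: smallest is 10742 mod 3781 = 3180 (at t = -2), with q = -3799.

3180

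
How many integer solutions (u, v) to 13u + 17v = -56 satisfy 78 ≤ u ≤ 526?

27

gcd(17, 13):
  17 = 1×13 + 4
  13 = 3×4 + 1
  4 = 4×1
so gcd(17, 13) = 1.
Back-substitute for Bézout coefficients:
  1 = 13 - 3×4
  ... = 13×(4) + 17×(-3)
Scale by -56: particular solution (-224, 168); reduce u mod 17: (14, -14).
General solution: u = 14 + 17t, v = -14 - 13t for integer t.
78 ≤ 14 + 17t ≤ 526 gives t ∈ [4, 30], which is 27 values.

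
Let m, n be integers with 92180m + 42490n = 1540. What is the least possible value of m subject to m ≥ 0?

gcd(92180, 42490):
  92180 = 2·42490 + 7200
  42490 = 5·7200 + 6490
  7200 = 1·6490 + 710
  6490 = 9·710 + 100
  710 = 7·100 + 10
  100 = 10·10
so gcd(92180, 42490) = 10.
10 divides 1540, so solutions exist.
Back-substitute for Bézout coefficients:
  10 = 710 - 7·100
  ... = 92180·(419) + 42490·(-909)
Scale by 1540/10 = 154: (m₀, n₀) = (64526, -139986).
General solution: m = 64526 + 4249t, n = -139986 - 9218t for integer t.
m ≥ 0: smallest is 64526 mod 4249 = 791 (at t = -15), with n = -1716.

791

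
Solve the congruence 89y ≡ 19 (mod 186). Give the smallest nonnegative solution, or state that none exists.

65

gcd(186, 89):
  186 = 2*89 + 8
  89 = 11*8 + 1
  8 = 8*1
so gcd(186, 89) = 1.
1 divides 19, so solutions exist.
Back-substitute for Bézout coefficients:
  1 = 89 - 11*8
  ... = 89*(23) + 186*(-11)
So 89*(23) ≡ 1 (mod 186); multiply by 19: y ≡ 437 (mod 186).
Smallest nonnegative: y = 437 mod 186 = 65.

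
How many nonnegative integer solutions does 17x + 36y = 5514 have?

gcd(36, 17) = 1.
By Bézout, 17·(17) + 36·(-8) = 1.
One solution: (30, 139).
General: x = 30 + 36t, y = 139 - 17t.
x ≥ 0 ⇒ t ≥ 0; y ≥ 0 ⇒ t ≤ 8. So t ∈ [0, 8]: 9 solutions.

9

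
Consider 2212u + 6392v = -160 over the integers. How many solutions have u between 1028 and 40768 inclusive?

gcd(6392, 2212) = 4  (6392 = 2*2212 + 1968, 2212 = 1*1968 + 244, 1968 = 8*244 + 16, 244 = 15*16 + 4, 16 = 4*4).
Back-substituting, 2212*(393) + 6392*(-136) = 4.
Scale by -40: particular solution (-15720, 5440); reduce u mod 1598: (260, -90).
General solution: u = 260 + 1598t, v = -90 - 553t for integer t.
1028 ≤ 260 + 1598t ≤ 40768 gives t ∈ [1, 25], which is 25 values.

25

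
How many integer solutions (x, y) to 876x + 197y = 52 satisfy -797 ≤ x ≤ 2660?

17

gcd(876, 197) = 1  (876 = 4·197 + 88, 197 = 2·88 + 21, 88 = 4·21 + 4, 21 = 5·4 + 1, 4 = 4·1).
Back-substituting, 876·(-47) + 197·(209) = 1.
Scale by 52: particular solution (-2444, 10868); reduce x mod 197: (117, -520).
General solution: x = 117 + 197t, y = -520 - 876t for integer t.
-797 ≤ 117 + 197t ≤ 2660 gives t ∈ [-4, 12], which is 17 values.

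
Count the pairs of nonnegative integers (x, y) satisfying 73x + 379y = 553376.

20

gcd(379, 73) = 1  (379 = 5·73 + 14, 73 = 5·14 + 3, 14 = 4·3 + 2, 3 = 1·2 + 1, 2 = 2·1).
Back-substituting, 73·(135) + 379·(-26) = 1.
Scale by 553376: one solution is (74705760, -14387776). Reduce x mod 379: (312, 1400).
General: x = 312 + 379t, y = 1400 - 73t.
x ≥ 0 ⇒ t ≥ 0; y ≥ 0 ⇒ t ≤ 19. So t ∈ [0, 19]: 20 solutions.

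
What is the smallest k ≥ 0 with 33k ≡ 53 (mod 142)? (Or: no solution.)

135

gcd(142, 33) = 1  (142 = 4*33 + 10, 33 = 3*10 + 3, 10 = 3*3 + 1, 3 = 3*1).
1 divides 53, so solutions exist.
Back-substituting, 33*(-43) + 142*(10) = 1.
So 33*(-43) ≡ 1 (mod 142); multiply by 53: k ≡ -2279 (mod 142).
Smallest nonnegative: k = -2279 mod 142 = 135.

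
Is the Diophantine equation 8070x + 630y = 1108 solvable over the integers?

gcd(8070, 630) = 30  (8070 = 12*630 + 510, 630 = 1*510 + 120, 510 = 4*120 + 30, 120 = 4*30).
30 does not divide 1108 (remainder 28), so no integer solutions.

no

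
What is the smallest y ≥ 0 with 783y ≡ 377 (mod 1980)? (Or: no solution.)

gcd(1980, 783) = 9.
9 does not divide 377, so the congruence has no solution.

no solution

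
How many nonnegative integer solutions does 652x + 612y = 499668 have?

gcd(652, 612) = 4.
By Bézout, 652*(46) + 612*(-49) = 4.
One solution: (114, 695).
General: x = 114 + 153t, y = 695 - 163t.
x ≥ 0 ⇒ t ≥ 0; y ≥ 0 ⇒ t ≤ 4. So t ∈ [0, 4]: 5 solutions.

5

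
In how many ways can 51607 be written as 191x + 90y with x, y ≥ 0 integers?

gcd(191, 90) = 1  (191 = 2×90 + 11, 90 = 8×11 + 2, 11 = 5×2 + 1, 2 = 2×1).
Back-substituting, 191×(41) + 90×(-87) = 1.
Scale by 51607: one solution is (2115887, -4489809). Reduce x mod 90: (77, 410).
General: x = 77 + 90t, y = 410 - 191t.
x ≥ 0 ⇒ t ≥ 0; y ≥ 0 ⇒ t ≤ 2. So t ∈ [0, 2]: 3 solutions.

3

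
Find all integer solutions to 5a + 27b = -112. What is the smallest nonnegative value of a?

10

gcd(27, 5) = 1  (27 = 5·5 + 2, 5 = 2·2 + 1, 2 = 2·1).
1 divides -112, so solutions exist.
Back-substituting, 5·(11) + 27·(-2) = 1.
Scale by -112/1 = -112: (a₀, b₀) = (-1232, 224).
General solution: a = -1232 + 27t, b = 224 - 5t for integer t.
a ≥ 0: smallest is -1232 mod 27 = 10 (at t = 46), with b = -6.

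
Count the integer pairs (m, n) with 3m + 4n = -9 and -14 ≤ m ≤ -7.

gcd(4, 3):
  4 = 1*3 + 1
  3 = 3*1
so gcd(4, 3) = 1.
Back-substitute for Bézout coefficients:
  1 = 4 - 1*3
  ... = 3*(-1) + 4*(1)
Scale by -9: particular solution (9, -9); reduce m mod 4: (1, -3).
General solution: m = 1 + 4t, n = -3 - 3t for integer t.
-14 ≤ 1 + 4t ≤ -7 gives t ∈ [-3, -2], which is 2 values.

2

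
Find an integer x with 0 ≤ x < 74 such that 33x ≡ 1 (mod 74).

gcd(74, 33) = 1  (74 = 2·33 + 8, 33 = 4·8 + 1, 8 = 8·1).
Back-substituting, 33·(9) + 74·(-4) = 1.
So 33·9 ≡ 1 (mod 74), and 9 mod 74 = 9.

9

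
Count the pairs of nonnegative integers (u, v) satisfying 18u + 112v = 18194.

gcd(112, 18) = 2  (112 = 6×18 + 4, 18 = 4×4 + 2, 4 = 2×2).
Back-substituting, 18×(25) + 112×(-4) = 2.
Scale by 9097: one solution is (227425, -36388). Reduce u mod 56: (9, 161).
General: u = 9 + 56t, v = 161 - 9t.
u ≥ 0 ⇒ t ≥ 0; v ≥ 0 ⇒ t ≤ 17. So t ∈ [0, 17]: 18 solutions.

18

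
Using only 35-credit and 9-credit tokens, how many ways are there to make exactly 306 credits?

Need nonnegative integers with 35j + 9k = 306.
gcd(35, 9) = 1, and 35·(-1) + 9·(4) = 1.
So (j₀, k₀) = (-306, 1224); general j = -306 + 9t, k = 1224 - 35t.
j ≥ 0 ⇒ t ≥ 34; k ≥ 0 ⇒ t ≤ 34. That's 1 value of t.

1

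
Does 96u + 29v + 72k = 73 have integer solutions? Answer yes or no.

yes

gcd(96, 29) = 1  (96 = 3*29 + 9, 29 = 3*9 + 2, 9 = 4*2 + 1, 2 = 2*1).
gcd(1, 72) = 1.
1 divides 73, so integer solutions exist.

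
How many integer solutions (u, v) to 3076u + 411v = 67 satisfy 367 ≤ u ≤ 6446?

15

gcd(3076, 411) = 1.
By Bézout, 3076*(-95) + 411*(711) = 1.
Particular solution: (211, -1579).
General solution: u = 211 + 411t, v = -1579 - 3076t for integer t.
367 ≤ 211 + 411t ≤ 6446 gives t ∈ [1, 15], which is 15 values.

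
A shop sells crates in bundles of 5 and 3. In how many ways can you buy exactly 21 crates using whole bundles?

Need nonnegative integers with 5j + 3k = 21.
gcd(5, 3) = 1, and 5·(-1) + 3·(2) = 1.
So (j₀, k₀) = (-21, 42); general j = -21 + 3t, k = 42 - 5t.
j ≥ 0 ⇒ t ≥ 7; k ≥ 0 ⇒ t ≤ 8. That's 2 values of t.

2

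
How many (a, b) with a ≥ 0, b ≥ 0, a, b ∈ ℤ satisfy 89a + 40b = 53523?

gcd(89, 40) = 1.
By Bézout, 89*(9) + 40*(-20) = 1.
One solution: (27, 1278).
General: a = 27 + 40t, b = 1278 - 89t.
a ≥ 0 ⇒ t ≥ 0; b ≥ 0 ⇒ t ≤ 14. So t ∈ [0, 14]: 15 solutions.

15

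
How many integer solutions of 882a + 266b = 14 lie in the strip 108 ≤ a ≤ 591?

26

gcd(882, 266) = 14  (882 = 3·266 + 84, 266 = 3·84 + 14, 84 = 6·14).
Back-substituting, 882·(-3) + 266·(10) = 14.
Scale by 1: particular solution (-3, 10); reduce a mod 19: (16, -53).
General solution: a = 16 + 19t, b = -53 - 63t for integer t.
108 ≤ 16 + 19t ≤ 591 gives t ∈ [5, 30], which is 26 values.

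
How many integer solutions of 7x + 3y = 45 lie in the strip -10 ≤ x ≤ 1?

4

gcd(7, 3):
  7 = 2*3 + 1
  3 = 3*1
so gcd(7, 3) = 1.
Back-substitute for Bézout coefficients:
  1 = 7 - 2*3
  ... = 7*(1) + 3*(-2)
Scale by 45: particular solution (45, -90); reduce x mod 3: (0, 15).
General solution: x = 0 + 3t, y = 15 - 7t for integer t.
-10 ≤ 0 + 3t ≤ 1 gives t ∈ [-3, 0], which is 4 values.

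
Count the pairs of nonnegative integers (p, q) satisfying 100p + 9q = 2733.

gcd(100, 9) = 1.
By Bézout, 100·(1) + 9·(-11) = 1.
One solution: (6, 237).
General: p = 6 + 9t, q = 237 - 100t.
p ≥ 0 ⇒ t ≥ 0; q ≥ 0 ⇒ t ≤ 2. So t ∈ [0, 2]: 3 solutions.

3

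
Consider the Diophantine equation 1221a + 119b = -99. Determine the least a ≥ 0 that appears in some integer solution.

16

gcd(1221, 119):
  1221 = 10×119 + 31
  119 = 3×31 + 26
  31 = 1×26 + 5
  26 = 5×5 + 1
  5 = 5×1
so gcd(1221, 119) = 1.
1 divides -99, so solutions exist.
Back-substitute for Bézout coefficients:
  1 = 26 - 5×5
  ... = 1221×(-23) + 119×(236)
Scale by -99/1 = -99: (a₀, b₀) = (2277, -23364).
General solution: a = 2277 + 119t, b = -23364 - 1221t for integer t.
a ≥ 0: smallest is 2277 mod 119 = 16 (at t = -19), with b = -165.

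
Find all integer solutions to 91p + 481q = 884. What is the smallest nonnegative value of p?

gcd(481, 91) = 13  (481 = 5·91 + 26, 91 = 3·26 + 13, 26 = 2·13).
13 divides 884, so solutions exist.
Back-substituting, 91·(16) + 481·(-3) = 13.
Scale by 884/13 = 68: (p₀, q₀) = (1088, -204).
General solution: p = 1088 + 37t, q = -204 - 7t for integer t.
p ≥ 0: smallest is 1088 mod 37 = 15 (at t = -29), with q = -1.

15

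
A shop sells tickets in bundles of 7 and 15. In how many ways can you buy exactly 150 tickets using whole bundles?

Need nonnegative integers with 7j + 15k = 150.
gcd(7, 15) = 1, and 7·(-2) + 15·(1) = 1.
So (j₀, k₀) = (-300, 150); general j = -300 + 15t, k = 150 - 7t.
j ≥ 0 ⇒ t ≥ 20; k ≥ 0 ⇒ t ≤ 21. That's 2 values of t.

2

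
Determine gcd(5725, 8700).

gcd(8700, 5725) = 25  (8700 = 1×5725 + 2975, 5725 = 1×2975 + 2750, 2975 = 1×2750 + 225, 2750 = 12×225 + 50, 225 = 4×50 + 25, 50 = 2×25).

25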